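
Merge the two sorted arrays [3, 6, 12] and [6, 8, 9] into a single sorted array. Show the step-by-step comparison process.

Merging process:

Compare 3 vs 6: take 3 from left. Merged: [3]
Compare 6 vs 6: take 6 from left. Merged: [3, 6]
Compare 12 vs 6: take 6 from right. Merged: [3, 6, 6]
Compare 12 vs 8: take 8 from right. Merged: [3, 6, 6, 8]
Compare 12 vs 9: take 9 from right. Merged: [3, 6, 6, 8, 9]
Append remaining from left: [12]. Merged: [3, 6, 6, 8, 9, 12]

Final merged array: [3, 6, 6, 8, 9, 12]
Total comparisons: 5

The merged array is [3, 6, 6, 8, 9, 12], requiring 5 comparisons. The merge step runs in O(n) time where n is the total number of elements.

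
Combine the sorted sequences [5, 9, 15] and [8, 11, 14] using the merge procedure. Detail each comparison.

Merging process:

Compare 5 vs 8: take 5 from left. Merged: [5]
Compare 9 vs 8: take 8 from right. Merged: [5, 8]
Compare 9 vs 11: take 9 from left. Merged: [5, 8, 9]
Compare 15 vs 11: take 11 from right. Merged: [5, 8, 9, 11]
Compare 15 vs 14: take 14 from right. Merged: [5, 8, 9, 11, 14]
Append remaining from left: [15]. Merged: [5, 8, 9, 11, 14, 15]

Final merged array: [5, 8, 9, 11, 14, 15]
Total comparisons: 5

The merged array is [5, 8, 9, 11, 14, 15], requiring 5 comparisons. The merge step runs in O(n) time where n is the total number of elements.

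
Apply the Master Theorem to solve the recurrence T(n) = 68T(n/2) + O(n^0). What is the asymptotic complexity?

Master Theorem for T(n) = 68T(n/2) + O(n^0):

a = 68, b = 2, c = 0
log_b(a) = log_2(68) = 6.0875

Case 1: c = 0 < log_2(68) = 6.0875
T(n) = O(n^(log_2 68))

For T(n) = 68T(n/2) + O(n^0): log_2(68) = 6.0875. This is Case 1 of the Master Theorem (c < log_b(a), work dominated by leaves), giving O(n^(log_2 68)).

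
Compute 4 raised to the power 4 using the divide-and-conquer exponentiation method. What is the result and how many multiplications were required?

Computing 4^4 by squaring (build up from 4^1; each line after the first costs one multiplication):

4^1 = 4
4^2 = (4^1)^2 = 4^2 = 16
4^4 = (4^2)^2 = 16^2 = 256

Result: 256
Multiplications needed: 2 (2 lines after 4^1)

4^4 = 256. Using exponentiation by squaring, this requires 2 multiplications. The key idea: if the exponent is even, square the half-power; if odd, multiply by the base once.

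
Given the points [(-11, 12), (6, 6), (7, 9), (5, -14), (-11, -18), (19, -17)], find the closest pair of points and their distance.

Computing all pairwise distances among 6 points:

d((-11, 12), (6, 6)) = 18.0278
d((-11, 12), (7, 9)) = 18.2483
d((-11, 12), (5, -14)) = 30.5287
d((-11, 12), (-11, -18)) = 30.0
d((-11, 12), (19, -17)) = 41.7253
d((6, 6), (7, 9)) = 3.1623 <-- minimum
d((6, 6), (5, -14)) = 20.025
d((6, 6), (-11, -18)) = 29.4109
d((6, 6), (19, -17)) = 26.4197
d((7, 9), (5, -14)) = 23.0868
d((7, 9), (-11, -18)) = 32.45
d((7, 9), (19, -17)) = 28.6356
d((5, -14), (-11, -18)) = 16.4924
d((5, -14), (19, -17)) = 14.3178
d((-11, -18), (19, -17)) = 30.0167

Closest pair: (6, 6) and (7, 9) with distance 3.1623

The closest pair is (6, 6) and (7, 9) with Euclidean distance 3.1623. For 6 points, brute-force pairwise comparison is shown above. For large n, the divide-and-conquer algorithm (sort by x, recurse on halves, check the dividing strip) achieves O(n log n).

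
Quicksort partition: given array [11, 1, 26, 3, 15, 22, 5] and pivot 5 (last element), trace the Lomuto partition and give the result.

Lomuto partition with pivot = 5:

Initial array: [11, 1, 26, 3, 15, 22, 5]

arr[0]=11 > 5: no swap
arr[1]=1 <= 5: swap with position 0, array becomes [1, 11, 26, 3, 15, 22, 5]
arr[2]=26 > 5: no swap
arr[3]=3 <= 5: swap with position 1, array becomes [1, 3, 26, 11, 15, 22, 5]
arr[4]=15 > 5: no swap
arr[5]=22 > 5: no swap

Place pivot at position 2: [1, 3, 5, 11, 15, 22, 26]
Pivot position: 2

After partitioning with pivot 5, the array becomes [1, 3, 5, 11, 15, 22, 26]. The pivot is placed at index 2. All elements to the left of the pivot are <= 5, and all elements to the right are > 5.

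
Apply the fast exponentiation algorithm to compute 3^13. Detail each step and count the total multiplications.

Computing 3^13 by squaring (build up from 3^1; each line after the first costs one multiplication):

3^1 = 3
3^2 = (3^1)^2 = 3^2 = 9
3^3 = 3 * 3^2 = 3 * 9 = 27
3^6 = (3^3)^2 = 27^2 = 729
3^12 = (3^6)^2 = 729^2 = 531441
3^13 = 3 * 3^12 = 3 * 531441 = 1594323

Result: 1594323
Multiplications needed: 5 (5 lines after 3^1)

3^13 = 1594323. Using exponentiation by squaring, this requires 5 multiplications. The key idea: if the exponent is even, square the half-power; if odd, multiply by the base once.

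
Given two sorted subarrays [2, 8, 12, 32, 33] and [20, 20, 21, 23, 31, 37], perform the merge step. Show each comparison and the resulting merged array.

Merging process:

Compare 2 vs 20: take 2 from left. Merged: [2]
Compare 8 vs 20: take 8 from left. Merged: [2, 8]
Compare 12 vs 20: take 12 from left. Merged: [2, 8, 12]
Compare 32 vs 20: take 20 from right. Merged: [2, 8, 12, 20]
Compare 32 vs 20: take 20 from right. Merged: [2, 8, 12, 20, 20]
Compare 32 vs 21: take 21 from right. Merged: [2, 8, 12, 20, 20, 21]
Compare 32 vs 23: take 23 from right. Merged: [2, 8, 12, 20, 20, 21, 23]
Compare 32 vs 31: take 31 from right. Merged: [2, 8, 12, 20, 20, 21, 23, 31]
Compare 32 vs 37: take 32 from left. Merged: [2, 8, 12, 20, 20, 21, 23, 31, 32]
Compare 33 vs 37: take 33 from left. Merged: [2, 8, 12, 20, 20, 21, 23, 31, 32, 33]
Append remaining from right: [37]. Merged: [2, 8, 12, 20, 20, 21, 23, 31, 32, 33, 37]

Final merged array: [2, 8, 12, 20, 20, 21, 23, 31, 32, 33, 37]
Total comparisons: 10

The merged array is [2, 8, 12, 20, 20, 21, 23, 31, 32, 33, 37], requiring 10 comparisons. The merge step runs in O(n) time where n is the total number of elements.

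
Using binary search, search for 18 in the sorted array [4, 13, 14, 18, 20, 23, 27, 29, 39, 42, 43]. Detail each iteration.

Binary search for 18 in [4, 13, 14, 18, 20, 23, 27, 29, 39, 42, 43]:

lo=0, hi=10, mid=5, arr[mid]=23 -> 23 > 18, search left half
lo=0, hi=4, mid=2, arr[mid]=14 -> 14 < 18, search right half
lo=3, hi=4, mid=3, arr[mid]=18 -> Found target at index 3!

Binary search finds 18 at index 3 after 3 comparisons. The search repeatedly halves the search space by comparing with the middle element.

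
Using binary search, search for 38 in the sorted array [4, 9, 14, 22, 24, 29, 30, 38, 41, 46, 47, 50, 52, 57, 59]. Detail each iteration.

Binary search for 38 in [4, 9, 14, 22, 24, 29, 30, 38, 41, 46, 47, 50, 52, 57, 59]:

lo=0, hi=14, mid=7, arr[mid]=38 -> Found target at index 7!

Binary search finds 38 at index 7 after 1 comparisons. The search repeatedly halves the search space by comparing with the middle element.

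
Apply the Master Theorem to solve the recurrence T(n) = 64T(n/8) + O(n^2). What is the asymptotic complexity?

Master Theorem for T(n) = 64T(n/8) + O(n^2):

a = 64, b = 8, c = 2
log_b(a) = log_8(64) = 2.0000

Case 2: c = 2 = log_8(64) = 2.0000
T(n) = O(n^2 log n) = O(n^2 log n)

For T(n) = 64T(n/8) + O(n^2): log_8(64) = 2.0000. This is Case 2 of the Master Theorem (c = log_b(a), equal work at all levels), giving O(n^2 log n).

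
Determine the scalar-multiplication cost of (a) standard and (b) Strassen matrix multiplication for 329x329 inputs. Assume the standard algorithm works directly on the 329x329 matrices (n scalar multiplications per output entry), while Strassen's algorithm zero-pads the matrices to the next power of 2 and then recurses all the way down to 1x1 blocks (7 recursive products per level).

Matrix multiplication for 329x329 matrices:

Strassen's algorithm requires power-of-2 dimensions. Pad 329x329 to 512x512 (next power of 2).

Standard algorithm: 329^3 = 35611289 multiplications
Strassen's algorithm: 7^(log2(512)) = 7^9 = 40353607 multiplications
Difference: 35611289 - 40353607 = -4742318 (Strassen uses MORE here due to padding overhead — for small or just-over-power-of-2 n, padding can outweigh the per-level savings)

Standard: 35611289 multiplications (329^3). Strassen: 40353607 multiplications (7^9, after padding to 512x512). Strassen reduces 8 recursive multiplications to 7 at each level.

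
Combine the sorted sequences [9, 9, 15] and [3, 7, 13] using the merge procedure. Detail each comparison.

Merging process:

Compare 9 vs 3: take 3 from right. Merged: [3]
Compare 9 vs 7: take 7 from right. Merged: [3, 7]
Compare 9 vs 13: take 9 from left. Merged: [3, 7, 9]
Compare 9 vs 13: take 9 from left. Merged: [3, 7, 9, 9]
Compare 15 vs 13: take 13 from right. Merged: [3, 7, 9, 9, 13]
Append remaining from left: [15]. Merged: [3, 7, 9, 9, 13, 15]

Final merged array: [3, 7, 9, 9, 13, 15]
Total comparisons: 5

The merged array is [3, 7, 9, 9, 13, 15], requiring 5 comparisons. The merge step runs in O(n) time where n is the total number of elements.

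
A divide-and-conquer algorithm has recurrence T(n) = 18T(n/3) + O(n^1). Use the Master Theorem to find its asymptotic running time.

Master Theorem for T(n) = 18T(n/3) + O(n^1):

a = 18, b = 3, c = 1
log_b(a) = log_3(18) = 2.6309

Case 1: c = 1 < log_3(18) = 2.6309
T(n) = O(n^(log_3 18))

For T(n) = 18T(n/3) + O(n^1): log_3(18) = 2.6309. This is Case 1 of the Master Theorem (c < log_b(a), work dominated by leaves), giving O(n^(log_3 18)).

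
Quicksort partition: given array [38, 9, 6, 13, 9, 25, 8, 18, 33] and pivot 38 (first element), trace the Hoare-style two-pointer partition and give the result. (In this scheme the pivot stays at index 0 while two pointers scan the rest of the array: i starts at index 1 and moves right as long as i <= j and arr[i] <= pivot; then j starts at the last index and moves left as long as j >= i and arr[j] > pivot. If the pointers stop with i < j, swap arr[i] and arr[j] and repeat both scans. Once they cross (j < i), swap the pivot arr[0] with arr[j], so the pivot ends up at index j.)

Hoare-style two-pointer partition with pivot = 38:

Initial array: [38, 9, 6, 13, 9, 25, 8, 18, 33]

Pointers start at i = 1, j = 8.
i ends at 9, j ends at 8: the pointers have crossed (j < i), so scanning stops.

Swap pivot arr[0] with arr[8] to place pivot at position 8: [33, 9, 6, 13, 9, 25, 8, 18, 38]
Pivot position: 8

After partitioning with pivot 38, the array becomes [33, 9, 6, 13, 9, 25, 8, 18, 38]. The pivot is placed at index 8. All elements to the left of the pivot are <= 38, and all elements to the right are > 38.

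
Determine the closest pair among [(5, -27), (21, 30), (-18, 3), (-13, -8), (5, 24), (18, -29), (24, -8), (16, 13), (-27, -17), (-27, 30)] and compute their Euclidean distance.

Computing all pairwise distances among 10 points:

d((5, -27), (21, 30)) = 59.203
d((5, -27), (-18, 3)) = 37.8021
d((5, -27), (-13, -8)) = 26.1725
d((5, -27), (5, 24)) = 51.0
d((5, -27), (18, -29)) = 13.1529
d((5, -27), (24, -8)) = 26.8701
d((5, -27), (16, 13)) = 41.4849
d((5, -27), (-27, -17)) = 33.5261
d((5, -27), (-27, 30)) = 65.3682
d((21, 30), (-18, 3)) = 47.4342
d((21, 30), (-13, -8)) = 50.9902
d((21, 30), (5, 24)) = 17.088
d((21, 30), (18, -29)) = 59.0762
d((21, 30), (24, -8)) = 38.1182
d((21, 30), (16, 13)) = 17.72
d((21, 30), (-27, -17)) = 67.1789
d((21, 30), (-27, 30)) = 48.0
d((-18, 3), (-13, -8)) = 12.083 <-- minimum
d((-18, 3), (5, 24)) = 31.1448
d((-18, 3), (18, -29)) = 48.1664
d((-18, 3), (24, -8)) = 43.4166
d((-18, 3), (16, 13)) = 35.4401
d((-18, 3), (-27, -17)) = 21.9317
d((-18, 3), (-27, 30)) = 28.4605
d((-13, -8), (5, 24)) = 36.7151
d((-13, -8), (18, -29)) = 37.4433
d((-13, -8), (24, -8)) = 37.0
d((-13, -8), (16, 13)) = 35.805
d((-13, -8), (-27, -17)) = 16.6433
d((-13, -8), (-27, 30)) = 40.4969
d((5, 24), (18, -29)) = 54.5711
d((5, 24), (24, -8)) = 37.2156
d((5, 24), (16, 13)) = 15.5563
d((5, 24), (-27, -17)) = 52.0096
d((5, 24), (-27, 30)) = 32.5576
d((18, -29), (24, -8)) = 21.8403
d((18, -29), (16, 13)) = 42.0476
d((18, -29), (-27, -17)) = 46.5725
d((18, -29), (-27, 30)) = 74.2024
d((24, -8), (16, 13)) = 22.4722
d((24, -8), (-27, -17)) = 51.788
d((24, -8), (-27, 30)) = 63.6003
d((16, 13), (-27, -17)) = 52.4309
d((16, 13), (-27, 30)) = 46.2385
d((-27, -17), (-27, 30)) = 47.0

Closest pair: (-18, 3) and (-13, -8) with distance 12.083

The closest pair is (-18, 3) and (-13, -8) with Euclidean distance 12.083. For 10 points, brute-force pairwise comparison is shown above. For large n, the divide-and-conquer algorithm (sort by x, recurse on halves, check the dividing strip) achieves O(n log n).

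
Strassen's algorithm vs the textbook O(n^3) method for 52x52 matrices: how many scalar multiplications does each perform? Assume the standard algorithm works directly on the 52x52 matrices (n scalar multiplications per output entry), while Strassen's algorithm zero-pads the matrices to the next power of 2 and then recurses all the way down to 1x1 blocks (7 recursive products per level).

Matrix multiplication for 52x52 matrices:

Strassen's algorithm requires power-of-2 dimensions. Pad 52x52 to 64x64 (next power of 2).

Standard algorithm: 52^3 = 140608 multiplications
Strassen's algorithm: 7^(log2(64)) = 7^6 = 117649 multiplications
Savings: 140608 - 117649 = 22959 multiplications

Standard: 140608 multiplications (52^3). Strassen: 117649 multiplications (7^6, after padding to 64x64). Strassen reduces 8 recursive multiplications to 7 at each level.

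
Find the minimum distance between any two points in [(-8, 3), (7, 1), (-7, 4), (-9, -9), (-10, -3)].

Computing all pairwise distances among 5 points:

d((-8, 3), (7, 1)) = 15.1327
d((-8, 3), (-7, 4)) = 1.4142 <-- minimum
d((-8, 3), (-9, -9)) = 12.0416
d((-8, 3), (-10, -3)) = 6.3246
d((7, 1), (-7, 4)) = 14.3178
d((7, 1), (-9, -9)) = 18.868
d((7, 1), (-10, -3)) = 17.4642
d((-7, 4), (-9, -9)) = 13.1529
d((-7, 4), (-10, -3)) = 7.6158
d((-9, -9), (-10, -3)) = 6.0828

Closest pair: (-8, 3) and (-7, 4) with distance 1.4142

The closest pair is (-8, 3) and (-7, 4) with Euclidean distance 1.4142. For 5 points, brute-force pairwise comparison is shown above. For large n, the divide-and-conquer algorithm (sort by x, recurse on halves, check the dividing strip) achieves O(n log n).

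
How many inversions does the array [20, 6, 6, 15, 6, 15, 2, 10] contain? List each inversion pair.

Finding inversions in [20, 6, 6, 15, 6, 15, 2, 10]:

(0, 1): arr[0]=20 > arr[1]=6
(0, 2): arr[0]=20 > arr[2]=6
(0, 3): arr[0]=20 > arr[3]=15
(0, 4): arr[0]=20 > arr[4]=6
(0, 5): arr[0]=20 > arr[5]=15
(0, 6): arr[0]=20 > arr[6]=2
(0, 7): arr[0]=20 > arr[7]=10
(1, 6): arr[1]=6 > arr[6]=2
(2, 6): arr[2]=6 > arr[6]=2
(3, 4): arr[3]=15 > arr[4]=6
(3, 6): arr[3]=15 > arr[6]=2
(3, 7): arr[3]=15 > arr[7]=10
(4, 6): arr[4]=6 > arr[6]=2
(5, 6): arr[5]=15 > arr[6]=2
(5, 7): arr[5]=15 > arr[7]=10

Total inversions: 15

The array has 15 inversion(s): (0,1), (0,2), (0,3), (0,4), (0,5), (0,6), (0,7), (1,6), (2,6), (3,4), (3,6), (3,7), (4,6), (5,6), (5,7). Each pair (i,j) satisfies i < j and arr[i] > arr[j].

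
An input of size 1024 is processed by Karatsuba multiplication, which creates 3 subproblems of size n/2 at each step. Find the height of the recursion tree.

For divide and conquer with division factor 2:

Problem sizes at each level:
Level 0: 1024
Level 1: 512
Level 2: 256
Level 3: 128
Level 4: 64
Level 5: 32
Level 6: 16
Level 7: 8
Level 8: 4
Level 9: 2
Level 10: 1

The root is level 0 and the size-1 base case is level 10 (the tree spans levels 0 through 10, i.e. 11 levels counting the root), so the depth is the number of divisions: log_2(1024) = 10

The recursion tree depth is log_2(1024) = 10. At each level, the problem size is divided by 2, so it takes 10 divisions to reduce to a base case of size 1. The algorithm makes 3 recursive calls at each level.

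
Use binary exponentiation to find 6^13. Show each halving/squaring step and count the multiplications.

Computing 6^13 by squaring (build up from 6^1; each line after the first costs one multiplication):

6^1 = 6
6^2 = (6^1)^2 = 6^2 = 36
6^3 = 6 * 6^2 = 6 * 36 = 216
6^6 = (6^3)^2 = 216^2 = 46656
6^12 = (6^6)^2 = 46656^2 = 2176782336
6^13 = 6 * 6^12 = 6 * 2176782336 = 13060694016

Result: 13060694016
Multiplications needed: 5 (5 lines after 6^1)

6^13 = 13060694016. Using exponentiation by squaring, this requires 5 multiplications. The key idea: if the exponent is even, square the half-power; if odd, multiply by the base once.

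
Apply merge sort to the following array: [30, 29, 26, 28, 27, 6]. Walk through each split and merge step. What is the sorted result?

Merge sort trace:

Split: [30, 29, 26, 28, 27, 6] -> [30, 29, 26] and [28, 27, 6]
  Split: [30, 29, 26] -> [30] and [29, 26]
    Split: [29, 26] -> [29] and [26]
    Merge: [29] + [26] -> [26, 29]
  Merge: [30] + [26, 29] -> [26, 29, 30]
  Split: [28, 27, 6] -> [28] and [27, 6]
    Split: [27, 6] -> [27] and [6]
    Merge: [27] + [6] -> [6, 27]
  Merge: [28] + [6, 27] -> [6, 27, 28]
Merge: [26, 29, 30] + [6, 27, 28] -> [6, 26, 27, 28, 29, 30]

Final sorted array: [6, 26, 27, 28, 29, 30]

The merge sort proceeds by recursively splitting the array and merging sorted halves.
After all merges, the sorted array is [6, 26, 27, 28, 29, 30].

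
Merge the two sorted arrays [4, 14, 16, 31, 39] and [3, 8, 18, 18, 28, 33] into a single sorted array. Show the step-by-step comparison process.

Merging process:

Compare 4 vs 3: take 3 from right. Merged: [3]
Compare 4 vs 8: take 4 from left. Merged: [3, 4]
Compare 14 vs 8: take 8 from right. Merged: [3, 4, 8]
Compare 14 vs 18: take 14 from left. Merged: [3, 4, 8, 14]
Compare 16 vs 18: take 16 from left. Merged: [3, 4, 8, 14, 16]
Compare 31 vs 18: take 18 from right. Merged: [3, 4, 8, 14, 16, 18]
Compare 31 vs 18: take 18 from right. Merged: [3, 4, 8, 14, 16, 18, 18]
Compare 31 vs 28: take 28 from right. Merged: [3, 4, 8, 14, 16, 18, 18, 28]
Compare 31 vs 33: take 31 from left. Merged: [3, 4, 8, 14, 16, 18, 18, 28, 31]
Compare 39 vs 33: take 33 from right. Merged: [3, 4, 8, 14, 16, 18, 18, 28, 31, 33]
Append remaining from left: [39]. Merged: [3, 4, 8, 14, 16, 18, 18, 28, 31, 33, 39]

Final merged array: [3, 4, 8, 14, 16, 18, 18, 28, 31, 33, 39]
Total comparisons: 10

The merged array is [3, 4, 8, 14, 16, 18, 18, 28, 31, 33, 39], requiring 10 comparisons. The merge step runs in O(n) time where n is the total number of elements.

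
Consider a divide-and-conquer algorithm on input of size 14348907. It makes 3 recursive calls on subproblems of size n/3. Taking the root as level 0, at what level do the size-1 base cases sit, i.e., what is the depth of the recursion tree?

For divide and conquer with division factor 3:

Problem sizes at each level:
Level 0: 14348907
Level 1: 4782969
Level 2: 1594323
Level 3: 531441
Level 4: 177147
Level 5: 59049
Level 6: 19683
Level 7: 6561
Level 8: 2187
Level 9: 729
Level 10: 243
Level 11: 81
Level 12: 27
Level 13: 9
Level 14: 3
Level 15: 1

The root is level 0 and the size-1 base case is level 15 (the tree spans levels 0 through 15, i.e. 16 levels counting the root), so the depth is the number of divisions: log_3(14348907) = 15

The recursion tree depth is log_3(14348907) = 15. At each level, the problem size is divided by 3, so it takes 15 divisions to reduce to a base case of size 1. The algorithm makes 3 recursive calls at each level.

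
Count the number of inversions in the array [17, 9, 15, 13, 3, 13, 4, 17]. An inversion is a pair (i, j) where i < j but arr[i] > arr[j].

Finding inversions in [17, 9, 15, 13, 3, 13, 4, 17]:

(0, 1): arr[0]=17 > arr[1]=9
(0, 2): arr[0]=17 > arr[2]=15
(0, 3): arr[0]=17 > arr[3]=13
(0, 4): arr[0]=17 > arr[4]=3
(0, 5): arr[0]=17 > arr[5]=13
(0, 6): arr[0]=17 > arr[6]=4
(1, 4): arr[1]=9 > arr[4]=3
(1, 6): arr[1]=9 > arr[6]=4
(2, 3): arr[2]=15 > arr[3]=13
(2, 4): arr[2]=15 > arr[4]=3
(2, 5): arr[2]=15 > arr[5]=13
(2, 6): arr[2]=15 > arr[6]=4
(3, 4): arr[3]=13 > arr[4]=3
(3, 6): arr[3]=13 > arr[6]=4
(5, 6): arr[5]=13 > arr[6]=4

Total inversions: 15

The array has 15 inversion(s): (0,1), (0,2), (0,3), (0,4), (0,5), (0,6), (1,4), (1,6), (2,3), (2,4), (2,5), (2,6), (3,4), (3,6), (5,6). Each pair (i,j) satisfies i < j and arr[i] > arr[j].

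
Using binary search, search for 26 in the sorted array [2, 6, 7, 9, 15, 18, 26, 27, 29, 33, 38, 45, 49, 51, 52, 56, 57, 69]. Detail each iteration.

Binary search for 26 in [2, 6, 7, 9, 15, 18, 26, 27, 29, 33, 38, 45, 49, 51, 52, 56, 57, 69]:

lo=0, hi=17, mid=8, arr[mid]=29 -> 29 > 26, search left half
lo=0, hi=7, mid=3, arr[mid]=9 -> 9 < 26, search right half
lo=4, hi=7, mid=5, arr[mid]=18 -> 18 < 26, search right half
lo=6, hi=7, mid=6, arr[mid]=26 -> Found target at index 6!

Binary search finds 26 at index 6 after 4 comparisons. The search repeatedly halves the search space by comparing with the middle element.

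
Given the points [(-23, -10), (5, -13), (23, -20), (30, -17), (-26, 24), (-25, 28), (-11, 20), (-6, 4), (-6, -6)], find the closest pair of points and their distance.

Computing all pairwise distances among 9 points:

d((-23, -10), (5, -13)) = 28.1603
d((-23, -10), (23, -20)) = 47.0744
d((-23, -10), (30, -17)) = 53.4603
d((-23, -10), (-26, 24)) = 34.1321
d((-23, -10), (-25, 28)) = 38.0526
d((-23, -10), (-11, 20)) = 32.311
d((-23, -10), (-6, 4)) = 22.0227
d((-23, -10), (-6, -6)) = 17.4642
d((5, -13), (23, -20)) = 19.3132
d((5, -13), (30, -17)) = 25.318
d((5, -13), (-26, 24)) = 48.2701
d((5, -13), (-25, 28)) = 50.8035
d((5, -13), (-11, 20)) = 36.6742
d((5, -13), (-6, 4)) = 20.2485
d((5, -13), (-6, -6)) = 13.0384
d((23, -20), (30, -17)) = 7.6158
d((23, -20), (-26, 24)) = 65.8559
d((23, -20), (-25, 28)) = 67.8823
d((23, -20), (-11, 20)) = 52.4976
d((23, -20), (-6, 4)) = 37.6431
d((23, -20), (-6, -6)) = 32.2025
d((30, -17), (-26, 24)) = 69.4046
d((30, -17), (-25, 28)) = 71.0634
d((30, -17), (-11, 20)) = 55.2268
d((30, -17), (-6, 4)) = 41.6773
d((30, -17), (-6, -6)) = 37.6431
d((-26, 24), (-25, 28)) = 4.1231 <-- minimum
d((-26, 24), (-11, 20)) = 15.5242
d((-26, 24), (-6, 4)) = 28.2843
d((-26, 24), (-6, -6)) = 36.0555
d((-25, 28), (-11, 20)) = 16.1245
d((-25, 28), (-6, 4)) = 30.6105
d((-25, 28), (-6, -6)) = 38.9487
d((-11, 20), (-6, 4)) = 16.7631
d((-11, 20), (-6, -6)) = 26.4764
d((-6, 4), (-6, -6)) = 10.0

Closest pair: (-26, 24) and (-25, 28) with distance 4.1231

The closest pair is (-26, 24) and (-25, 28) with Euclidean distance 4.1231. For 9 points, brute-force pairwise comparison is shown above. For large n, the divide-and-conquer algorithm (sort by x, recurse on halves, check the dividing strip) achieves O(n log n).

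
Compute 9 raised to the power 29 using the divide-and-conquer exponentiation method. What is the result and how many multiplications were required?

Computing 9^29 by squaring (build up from 9^1; each line after the first costs one multiplication):

9^1 = 9
9^2 = (9^1)^2 = 9^2 = 81
9^3 = 9 * 9^2 = 9 * 81 = 729
9^6 = (9^3)^2 = 729^2 = 531441
9^7 = 9 * 9^6 = 9 * 531441 = 4782969
9^14 = (9^7)^2 = 4782969^2 = 22876792454961
9^28 = (9^14)^2 = 22876792454961^2 = 523347633027360537213511521
9^29 = 9 * 9^28 = 9 * 523347633027360537213511521 = 4710128697246244834921603689

Result: 4710128697246244834921603689
Multiplications needed: 7 (7 lines after 9^1)

9^29 = 4710128697246244834921603689. Using exponentiation by squaring, this requires 7 multiplications. The key idea: if the exponent is even, square the half-power; if odd, multiply by the base once.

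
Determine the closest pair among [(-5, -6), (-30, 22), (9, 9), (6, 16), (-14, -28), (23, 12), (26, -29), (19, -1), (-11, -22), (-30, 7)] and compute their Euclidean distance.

Computing all pairwise distances among 10 points:

d((-5, -6), (-30, 22)) = 37.5366
d((-5, -6), (9, 9)) = 20.5183
d((-5, -6), (6, 16)) = 24.5967
d((-5, -6), (-14, -28)) = 23.7697
d((-5, -6), (23, 12)) = 33.2866
d((-5, -6), (26, -29)) = 38.6005
d((-5, -6), (19, -1)) = 24.5153
d((-5, -6), (-11, -22)) = 17.088
d((-5, -6), (-30, 7)) = 28.178
d((-30, 22), (9, 9)) = 41.1096
d((-30, 22), (6, 16)) = 36.4966
d((-30, 22), (-14, -28)) = 52.4976
d((-30, 22), (23, 12)) = 53.9351
d((-30, 22), (26, -29)) = 75.743
d((-30, 22), (19, -1)) = 54.1295
d((-30, 22), (-11, -22)) = 47.927
d((-30, 22), (-30, 7)) = 15.0
d((9, 9), (6, 16)) = 7.6158
d((9, 9), (-14, -28)) = 43.566
d((9, 9), (23, 12)) = 14.3178
d((9, 9), (26, -29)) = 41.6293
d((9, 9), (19, -1)) = 14.1421
d((9, 9), (-11, -22)) = 36.8917
d((9, 9), (-30, 7)) = 39.0512
d((6, 16), (-14, -28)) = 48.3322
d((6, 16), (23, 12)) = 17.4642
d((6, 16), (26, -29)) = 49.2443
d((6, 16), (19, -1)) = 21.4009
d((6, 16), (-11, -22)) = 41.6293
d((6, 16), (-30, 7)) = 37.108
d((-14, -28), (23, 12)) = 54.4885
d((-14, -28), (26, -29)) = 40.0125
d((-14, -28), (19, -1)) = 42.638
d((-14, -28), (-11, -22)) = 6.7082 <-- minimum
d((-14, -28), (-30, 7)) = 38.4838
d((23, 12), (26, -29)) = 41.1096
d((23, 12), (19, -1)) = 13.6015
d((23, 12), (-11, -22)) = 48.0833
d((23, 12), (-30, 7)) = 53.2353
d((26, -29), (19, -1)) = 28.8617
d((26, -29), (-11, -22)) = 37.6563
d((26, -29), (-30, 7)) = 66.5733
d((19, -1), (-11, -22)) = 36.6197
d((19, -1), (-30, 7)) = 49.6488
d((-11, -22), (-30, 7)) = 34.6699

Closest pair: (-14, -28) and (-11, -22) with distance 6.7082

The closest pair is (-14, -28) and (-11, -22) with Euclidean distance 6.7082. For 10 points, brute-force pairwise comparison is shown above. For large n, the divide-and-conquer algorithm (sort by x, recurse on halves, check the dividing strip) achieves O(n log n).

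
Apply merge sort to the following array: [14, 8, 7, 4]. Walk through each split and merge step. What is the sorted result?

Merge sort trace:

Split: [14, 8, 7, 4] -> [14, 8] and [7, 4]
  Split: [14, 8] -> [14] and [8]
  Merge: [14] + [8] -> [8, 14]
  Split: [7, 4] -> [7] and [4]
  Merge: [7] + [4] -> [4, 7]
Merge: [8, 14] + [4, 7] -> [4, 7, 8, 14]

Final sorted array: [4, 7, 8, 14]

The merge sort proceeds by recursively splitting the array and merging sorted halves.
After all merges, the sorted array is [4, 7, 8, 14].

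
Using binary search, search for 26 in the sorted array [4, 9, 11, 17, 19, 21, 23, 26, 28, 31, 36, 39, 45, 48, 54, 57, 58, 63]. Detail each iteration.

Binary search for 26 in [4, 9, 11, 17, 19, 21, 23, 26, 28, 31, 36, 39, 45, 48, 54, 57, 58, 63]:

lo=0, hi=17, mid=8, arr[mid]=28 -> 28 > 26, search left half
lo=0, hi=7, mid=3, arr[mid]=17 -> 17 < 26, search right half
lo=4, hi=7, mid=5, arr[mid]=21 -> 21 < 26, search right half
lo=6, hi=7, mid=6, arr[mid]=23 -> 23 < 26, search right half
lo=7, hi=7, mid=7, arr[mid]=26 -> Found target at index 7!

Binary search finds 26 at index 7 after 5 comparisons. The search repeatedly halves the search space by comparing with the middle element.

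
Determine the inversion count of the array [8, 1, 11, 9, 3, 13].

Finding inversions in [8, 1, 11, 9, 3, 13]:

(0, 1): arr[0]=8 > arr[1]=1
(0, 4): arr[0]=8 > arr[4]=3
(2, 3): arr[2]=11 > arr[3]=9
(2, 4): arr[2]=11 > arr[4]=3
(3, 4): arr[3]=9 > arr[4]=3

Total inversions: 5

The array has 5 inversion(s): (0,1), (0,4), (2,3), (2,4), (3,4). Each pair (i,j) satisfies i < j and arr[i] > arr[j].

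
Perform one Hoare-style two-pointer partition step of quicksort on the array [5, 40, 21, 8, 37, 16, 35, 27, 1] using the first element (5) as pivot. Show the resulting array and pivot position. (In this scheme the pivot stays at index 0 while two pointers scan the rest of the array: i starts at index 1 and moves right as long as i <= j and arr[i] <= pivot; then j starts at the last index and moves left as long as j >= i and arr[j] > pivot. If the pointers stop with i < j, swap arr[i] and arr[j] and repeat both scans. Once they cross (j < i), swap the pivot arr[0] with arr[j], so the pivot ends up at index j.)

Hoare-style two-pointer partition with pivot = 5:

Initial array: [5, 40, 21, 8, 37, 16, 35, 27, 1]

Pointers start at i = 1, j = 8.
i stops at index 1 (arr[1]=40 > 5), j stops at index 8 (arr[8]=1 <= 5): swap arr[1] and arr[8], array becomes [5, 1, 21, 8, 37, 16, 35, 27, 40]
i ends at 2, j ends at 1: the pointers have crossed (j < i), so scanning stops.

Swap pivot arr[0] with arr[1] to place pivot at position 1: [1, 5, 21, 8, 37, 16, 35, 27, 40]
Pivot position: 1

After partitioning with pivot 5, the array becomes [1, 5, 21, 8, 37, 16, 35, 27, 40]. The pivot is placed at index 1. All elements to the left of the pivot are <= 5, and all elements to the right are > 5.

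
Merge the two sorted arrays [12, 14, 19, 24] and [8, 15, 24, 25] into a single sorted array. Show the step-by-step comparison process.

Merging process:

Compare 12 vs 8: take 8 from right. Merged: [8]
Compare 12 vs 15: take 12 from left. Merged: [8, 12]
Compare 14 vs 15: take 14 from left. Merged: [8, 12, 14]
Compare 19 vs 15: take 15 from right. Merged: [8, 12, 14, 15]
Compare 19 vs 24: take 19 from left. Merged: [8, 12, 14, 15, 19]
Compare 24 vs 24: take 24 from left. Merged: [8, 12, 14, 15, 19, 24]
Append remaining from right: [24, 25]. Merged: [8, 12, 14, 15, 19, 24, 24, 25]

Final merged array: [8, 12, 14, 15, 19, 24, 24, 25]
Total comparisons: 6

The merged array is [8, 12, 14, 15, 19, 24, 24, 25], requiring 6 comparisons. The merge step runs in O(n) time where n is the total number of elements.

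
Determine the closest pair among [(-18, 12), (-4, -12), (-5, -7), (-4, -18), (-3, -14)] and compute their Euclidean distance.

Computing all pairwise distances among 5 points:

d((-18, 12), (-4, -12)) = 27.7849
d((-18, 12), (-5, -7)) = 23.0217
d((-18, 12), (-4, -18)) = 33.1059
d((-18, 12), (-3, -14)) = 30.0167
d((-4, -12), (-5, -7)) = 5.099
d((-4, -12), (-4, -18)) = 6.0
d((-4, -12), (-3, -14)) = 2.2361 <-- minimum
d((-5, -7), (-4, -18)) = 11.0454
d((-5, -7), (-3, -14)) = 7.2801
d((-4, -18), (-3, -14)) = 4.1231

Closest pair: (-4, -12) and (-3, -14) with distance 2.2361

The closest pair is (-4, -12) and (-3, -14) with Euclidean distance 2.2361. For 5 points, brute-force pairwise comparison is shown above. For large n, the divide-and-conquer algorithm (sort by x, recurse on halves, check the dividing strip) achieves O(n log n).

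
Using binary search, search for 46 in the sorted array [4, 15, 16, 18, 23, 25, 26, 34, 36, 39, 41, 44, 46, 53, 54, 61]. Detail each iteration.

Binary search for 46 in [4, 15, 16, 18, 23, 25, 26, 34, 36, 39, 41, 44, 46, 53, 54, 61]:

lo=0, hi=15, mid=7, arr[mid]=34 -> 34 < 46, search right half
lo=8, hi=15, mid=11, arr[mid]=44 -> 44 < 46, search right half
lo=12, hi=15, mid=13, arr[mid]=53 -> 53 > 46, search left half
lo=12, hi=12, mid=12, arr[mid]=46 -> Found target at index 12!

Binary search finds 46 at index 12 after 4 comparisons. The search repeatedly halves the search space by comparing with the middle element.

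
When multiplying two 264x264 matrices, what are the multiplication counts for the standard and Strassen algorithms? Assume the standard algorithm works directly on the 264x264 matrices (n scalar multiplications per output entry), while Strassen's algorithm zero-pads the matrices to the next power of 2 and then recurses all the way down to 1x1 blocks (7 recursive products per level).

Matrix multiplication for 264x264 matrices:

Strassen's algorithm requires power-of-2 dimensions. Pad 264x264 to 512x512 (next power of 2).

Standard algorithm: 264^3 = 18399744 multiplications
Strassen's algorithm: 7^(log2(512)) = 7^9 = 40353607 multiplications
Difference: 18399744 - 40353607 = -21953863 (Strassen uses MORE here due to padding overhead — for small or just-over-power-of-2 n, padding can outweigh the per-level savings)

Standard: 18399744 multiplications (264^3). Strassen: 40353607 multiplications (7^9, after padding to 512x512). Strassen reduces 8 recursive multiplications to 7 at each level.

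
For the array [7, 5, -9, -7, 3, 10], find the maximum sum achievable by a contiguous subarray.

Using Kadane's algorithm on [7, 5, -9, -7, 3, 10]:

Scanning through the array:
Position 1 (value 5): max_ending_here = 12, max_so_far = 12
Position 2 (value -9): max_ending_here = 3, max_so_far = 12
Position 3 (value -7): max_ending_here = -4, max_so_far = 12
Position 4 (value 3): max_ending_here = 3, max_so_far = 12
Position 5 (value 10): max_ending_here = 13, max_so_far = 13

Maximum subarray: [3, 10]
Maximum sum: 13

The maximum subarray is [3, 10] with sum 13. This subarray runs from index 4 to index 5.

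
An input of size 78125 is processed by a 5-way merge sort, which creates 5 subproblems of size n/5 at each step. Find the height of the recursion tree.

For divide and conquer with division factor 5:

Problem sizes at each level:
Level 0: 78125
Level 1: 15625
Level 2: 3125
Level 3: 625
Level 4: 125
Level 5: 25
Level 6: 5
Level 7: 1

The root is level 0 and the size-1 base case is level 7 (the tree spans levels 0 through 7, i.e. 8 levels counting the root), so the depth is the number of divisions: log_5(78125) = 7

The recursion tree depth is log_5(78125) = 7. At each level, the problem size is divided by 5, so it takes 7 divisions to reduce to a base case of size 1. The algorithm makes 5 recursive calls at each level.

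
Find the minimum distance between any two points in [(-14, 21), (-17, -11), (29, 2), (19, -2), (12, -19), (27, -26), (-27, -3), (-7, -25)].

Computing all pairwise distances among 8 points:

d((-14, 21), (-17, -11)) = 32.1403
d((-14, 21), (29, 2)) = 47.0106
d((-14, 21), (19, -2)) = 40.2244
d((-14, 21), (12, -19)) = 47.7074
d((-14, 21), (27, -26)) = 62.3699
d((-14, 21), (-27, -3)) = 27.2947
d((-14, 21), (-7, -25)) = 46.5296
d((-17, -11), (29, 2)) = 47.8017
d((-17, -11), (19, -2)) = 37.108
d((-17, -11), (12, -19)) = 30.0832
d((-17, -11), (27, -26)) = 46.4866
d((-17, -11), (-27, -3)) = 12.8062
d((-17, -11), (-7, -25)) = 17.2047
d((29, 2), (19, -2)) = 10.7703 <-- minimum
d((29, 2), (12, -19)) = 27.0185
d((29, 2), (27, -26)) = 28.0713
d((29, 2), (-27, -3)) = 56.2228
d((29, 2), (-7, -25)) = 45.0
d((19, -2), (12, -19)) = 18.3848
d((19, -2), (27, -26)) = 25.2982
d((19, -2), (-27, -3)) = 46.0109
d((19, -2), (-7, -25)) = 34.7131
d((12, -19), (27, -26)) = 16.5529
d((12, -19), (-27, -3)) = 42.1545
d((12, -19), (-7, -25)) = 19.9249
d((27, -26), (-27, -3)) = 58.6941
d((27, -26), (-7, -25)) = 34.0147
d((-27, -3), (-7, -25)) = 29.7321

Closest pair: (29, 2) and (19, -2) with distance 10.7703

The closest pair is (29, 2) and (19, -2) with Euclidean distance 10.7703. For 8 points, brute-force pairwise comparison is shown above. For large n, the divide-and-conquer algorithm (sort by x, recurse on halves, check the dividing strip) achieves O(n log n).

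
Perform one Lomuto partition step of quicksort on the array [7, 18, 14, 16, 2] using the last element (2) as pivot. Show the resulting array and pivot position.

Lomuto partition with pivot = 2:

Initial array: [7, 18, 14, 16, 2]

arr[0]=7 > 2: no swap
arr[1]=18 > 2: no swap
arr[2]=14 > 2: no swap
arr[3]=16 > 2: no swap

Place pivot at position 0: [2, 18, 14, 16, 7]
Pivot position: 0

After partitioning with pivot 2, the array becomes [2, 18, 14, 16, 7]. The pivot is placed at index 0. All elements to the left of the pivot are <= 2, and all elements to the right are > 2.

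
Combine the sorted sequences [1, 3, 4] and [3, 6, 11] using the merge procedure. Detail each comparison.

Merging process:

Compare 1 vs 3: take 1 from left. Merged: [1]
Compare 3 vs 3: take 3 from left. Merged: [1, 3]
Compare 4 vs 3: take 3 from right. Merged: [1, 3, 3]
Compare 4 vs 6: take 4 from left. Merged: [1, 3, 3, 4]
Append remaining from right: [6, 11]. Merged: [1, 3, 3, 4, 6, 11]

Final merged array: [1, 3, 3, 4, 6, 11]
Total comparisons: 4

The merged array is [1, 3, 3, 4, 6, 11], requiring 4 comparisons. The merge step runs in O(n) time where n is the total number of elements.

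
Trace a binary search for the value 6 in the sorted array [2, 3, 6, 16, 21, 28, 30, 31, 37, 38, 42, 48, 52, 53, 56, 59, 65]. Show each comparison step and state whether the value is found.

Binary search for 6 in [2, 3, 6, 16, 21, 28, 30, 31, 37, 38, 42, 48, 52, 53, 56, 59, 65]:

lo=0, hi=16, mid=8, arr[mid]=37 -> 37 > 6, search left half
lo=0, hi=7, mid=3, arr[mid]=16 -> 16 > 6, search left half
lo=0, hi=2, mid=1, arr[mid]=3 -> 3 < 6, search right half
lo=2, hi=2, mid=2, arr[mid]=6 -> Found target at index 2!

Binary search finds 6 at index 2 after 4 comparisons. The search repeatedly halves the search space by comparing with the middle element.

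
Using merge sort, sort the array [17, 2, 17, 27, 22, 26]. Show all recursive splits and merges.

Merge sort trace:

Split: [17, 2, 17, 27, 22, 26] -> [17, 2, 17] and [27, 22, 26]
  Split: [17, 2, 17] -> [17] and [2, 17]
    Split: [2, 17] -> [2] and [17]
    Merge: [2] + [17] -> [2, 17]
  Merge: [17] + [2, 17] -> [2, 17, 17]
  Split: [27, 22, 26] -> [27] and [22, 26]
    Split: [22, 26] -> [22] and [26]
    Merge: [22] + [26] -> [22, 26]
  Merge: [27] + [22, 26] -> [22, 26, 27]
Merge: [2, 17, 17] + [22, 26, 27] -> [2, 17, 17, 22, 26, 27]

Final sorted array: [2, 17, 17, 22, 26, 27]

The merge sort proceeds by recursively splitting the array and merging sorted halves.
After all merges, the sorted array is [2, 17, 17, 22, 26, 27].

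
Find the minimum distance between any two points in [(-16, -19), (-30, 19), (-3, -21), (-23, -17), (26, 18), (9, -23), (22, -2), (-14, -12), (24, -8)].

Computing all pairwise distances among 9 points:

d((-16, -19), (-30, 19)) = 40.4969
d((-16, -19), (-3, -21)) = 13.1529
d((-16, -19), (-23, -17)) = 7.2801
d((-16, -19), (26, 18)) = 55.9732
d((-16, -19), (9, -23)) = 25.318
d((-16, -19), (22, -2)) = 41.6293
d((-16, -19), (-14, -12)) = 7.2801
d((-16, -19), (24, -8)) = 41.4849
d((-30, 19), (-3, -21)) = 48.2597
d((-30, 19), (-23, -17)) = 36.6742
d((-30, 19), (26, 18)) = 56.0089
d((-30, 19), (9, -23)) = 57.3149
d((-30, 19), (22, -2)) = 56.0803
d((-30, 19), (-14, -12)) = 34.8855
d((-30, 19), (24, -8)) = 60.3738
d((-3, -21), (-23, -17)) = 20.3961
d((-3, -21), (26, 18)) = 48.6004
d((-3, -21), (9, -23)) = 12.1655
d((-3, -21), (22, -2)) = 31.4006
d((-3, -21), (-14, -12)) = 14.2127
d((-3, -21), (24, -8)) = 29.9666
d((-23, -17), (26, 18)) = 60.2163
d((-23, -17), (9, -23)) = 32.5576
d((-23, -17), (22, -2)) = 47.4342
d((-23, -17), (-14, -12)) = 10.2956
d((-23, -17), (24, -8)) = 47.8539
d((26, 18), (9, -23)) = 44.3847
d((26, 18), (22, -2)) = 20.3961
d((26, 18), (-14, -12)) = 50.0
d((26, 18), (24, -8)) = 26.0768
d((9, -23), (22, -2)) = 24.6982
d((9, -23), (-14, -12)) = 25.4951
d((9, -23), (24, -8)) = 21.2132
d((22, -2), (-14, -12)) = 37.3631
d((22, -2), (24, -8)) = 6.3246 <-- minimum
d((-14, -12), (24, -8)) = 38.2099

Closest pair: (22, -2) and (24, -8) with distance 6.3246

The closest pair is (22, -2) and (24, -8) with Euclidean distance 6.3246. For 9 points, brute-force pairwise comparison is shown above. For large n, the divide-and-conquer algorithm (sort by x, recurse on halves, check the dividing strip) achieves O(n log n).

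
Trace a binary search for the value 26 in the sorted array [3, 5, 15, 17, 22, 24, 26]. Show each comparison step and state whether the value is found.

Binary search for 26 in [3, 5, 15, 17, 22, 24, 26]:

lo=0, hi=6, mid=3, arr[mid]=17 -> 17 < 26, search right half
lo=4, hi=6, mid=5, arr[mid]=24 -> 24 < 26, search right half
lo=6, hi=6, mid=6, arr[mid]=26 -> Found target at index 6!

Binary search finds 26 at index 6 after 3 comparisons. The search repeatedly halves the search space by comparing with the middle element.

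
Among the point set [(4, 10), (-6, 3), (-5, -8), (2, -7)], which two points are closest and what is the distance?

Computing all pairwise distances among 4 points:

d((4, 10), (-6, 3)) = 12.2066
d((4, 10), (-5, -8)) = 20.1246
d((4, 10), (2, -7)) = 17.1172
d((-6, 3), (-5, -8)) = 11.0454
d((-6, 3), (2, -7)) = 12.8062
d((-5, -8), (2, -7)) = 7.0711 <-- minimum

Closest pair: (-5, -8) and (2, -7) with distance 7.0711

The closest pair is (-5, -8) and (2, -7) with Euclidean distance 7.0711. For 4 points, brute-force pairwise comparison is shown above. For large n, the divide-and-conquer algorithm (sort by x, recurse on halves, check the dividing strip) achieves O(n log n).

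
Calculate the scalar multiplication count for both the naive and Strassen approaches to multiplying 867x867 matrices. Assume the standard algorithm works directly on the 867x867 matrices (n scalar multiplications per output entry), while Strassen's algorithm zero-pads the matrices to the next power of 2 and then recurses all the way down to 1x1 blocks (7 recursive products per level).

Matrix multiplication for 867x867 matrices:

Strassen's algorithm requires power-of-2 dimensions. Pad 867x867 to 1024x1024 (next power of 2).

Standard algorithm: 867^3 = 651714363 multiplications
Strassen's algorithm: 7^(log2(1024)) = 7^10 = 282475249 multiplications
Savings: 651714363 - 282475249 = 369239114 multiplications

Standard: 651714363 multiplications (867^3). Strassen: 282475249 multiplications (7^10, after padding to 1024x1024). Strassen reduces 8 recursive multiplications to 7 at each level.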